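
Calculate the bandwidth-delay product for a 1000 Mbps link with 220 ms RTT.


BDP = bandwidth * RTT
= 1000 Mbps * 220 ms
= 1000 * 1e6 * 220 / 1000 bits
= 220000000 bits
= 27500000 bytes
= 26855.4688 KB
BDP = 220000000 bits (27500000 bytes)


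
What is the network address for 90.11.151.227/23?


IP:   01011010.00001011.10010111.11100011
Mask: 11111111.11111111.11111110.00000000
AND operation:
Net:  01011010.00001011.10010110.00000000
Network: 90.11.150.0/23


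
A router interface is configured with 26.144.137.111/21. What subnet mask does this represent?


/21 means 21 network bits, 11 host bits
Binary: 11111111111111111111100000000000
Mask: 255.255.248.0


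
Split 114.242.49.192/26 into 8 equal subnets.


New prefix = 26 + 3 = 29
Each subnet has 8 addresses
  114.242.49.192/29
  114.242.49.200/29
  114.242.49.208/29
  114.242.49.216/29
  114.242.49.224/29
  114.242.49.232/29
  114.242.49.240/29
  114.242.49.248/29
Subnets: 114.242.49.192/29, 114.242.49.200/29, 114.242.49.208/29, 114.242.49.216/29, 114.242.49.224/29, 114.242.49.232/29, 114.242.49.240/29, 114.242.49.248/29


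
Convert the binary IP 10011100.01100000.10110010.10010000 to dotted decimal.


10011100 = 156
01100000 = 96
10110010 = 178
10010000 = 144
IP: 156.96.178.144


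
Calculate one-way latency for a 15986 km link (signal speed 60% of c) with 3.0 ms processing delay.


Speed = 0.6 * 3e5 km/s = 180000 km/s
Propagation delay = 15986 / 180000 = 0.0888 s = 88.8111 ms
Processing delay = 3.0 ms
Total one-way latency = 91.8111 ms


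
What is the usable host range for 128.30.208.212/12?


Network: 128.16.0.0
Broadcast: 128.31.255.255
First usable = network + 1
Last usable = broadcast - 1
Range: 128.16.0.1 to 128.31.255.254


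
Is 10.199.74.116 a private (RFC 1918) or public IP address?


RFC 1918 private ranges:
  10.0.0.0/8 (10.0.0.0 - 10.255.255.255)
  172.16.0.0/12 (172.16.0.0 - 172.31.255.255)
  192.168.0.0/16 (192.168.0.0 - 192.168.255.255)
Private (in 10.0.0.0/8)


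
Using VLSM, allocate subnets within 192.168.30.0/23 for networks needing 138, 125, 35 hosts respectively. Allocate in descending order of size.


138 hosts -> /24 (254 usable): 192.168.30.0/24
125 hosts -> /25 (126 usable): 192.168.31.0/25
35 hosts -> /26 (62 usable): 192.168.31.128/26
Allocation: 192.168.30.0/24 (138 hosts, 254 usable); 192.168.31.0/25 (125 hosts, 126 usable); 192.168.31.128/26 (35 hosts, 62 usable)


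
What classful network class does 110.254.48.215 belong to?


First octet: 110
Binary: 01101110
0xxxxxxx -> Class A (1-126)
Class A, default mask 255.0.0.0 (/8)


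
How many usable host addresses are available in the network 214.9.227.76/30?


Host bits = 32 - 30 = 2
Total addresses = 2^2 = 4
Usable = total - 2 (network and broadcast)
Usable hosts: 2


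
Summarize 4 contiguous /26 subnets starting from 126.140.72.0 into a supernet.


Original prefix: /26
Number of subnets: 4 = 2^2
New prefix = 26 - 2 = 24
Supernet: 126.140.72.0/24


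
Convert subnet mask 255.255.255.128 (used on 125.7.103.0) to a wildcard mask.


Subnet mask: 255.255.255.128
Wildcard = 255.255.255.255 - subnet mask
255 - 255 = 0
255 - 255 = 0
255 - 255 = 0
255 - 128 = 127
Wildcard: 0.0.0.127


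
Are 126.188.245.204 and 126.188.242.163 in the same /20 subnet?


Mask: 255.255.240.0
126.188.245.204 AND mask = 126.188.240.0
126.188.242.163 AND mask = 126.188.240.0
Yes, same subnet (126.188.240.0)


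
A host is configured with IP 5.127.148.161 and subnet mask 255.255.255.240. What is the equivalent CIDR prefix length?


Binary: 11111111.11111111.11111111.11110000
Count leading 1s
Prefix: /28


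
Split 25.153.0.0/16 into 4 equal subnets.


New prefix = 16 + 2 = 18
Each subnet has 16384 addresses
  25.153.0.0/18
  25.153.64.0/18
  25.153.128.0/18
  25.153.192.0/18
Subnets: 25.153.0.0/18, 25.153.64.0/18, 25.153.128.0/18, 25.153.192.0/18


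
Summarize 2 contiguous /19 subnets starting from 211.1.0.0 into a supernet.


Original prefix: /19
Number of subnets: 2 = 2^1
New prefix = 19 - 1 = 18
Supernet: 211.1.0.0/18


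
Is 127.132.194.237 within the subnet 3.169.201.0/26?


Subnet network: 3.169.201.0
Test IP AND mask: 127.132.194.192
No, 127.132.194.237 is not in 3.169.201.0/26


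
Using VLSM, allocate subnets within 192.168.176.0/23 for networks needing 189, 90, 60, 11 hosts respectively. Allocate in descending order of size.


189 hosts -> /24 (254 usable): 192.168.176.0/24
90 hosts -> /25 (126 usable): 192.168.177.0/25
60 hosts -> /26 (62 usable): 192.168.177.128/26
11 hosts -> /28 (14 usable): 192.168.177.192/28
Allocation: 192.168.176.0/24 (189 hosts, 254 usable); 192.168.177.0/25 (90 hosts, 126 usable); 192.168.177.128/26 (60 hosts, 62 usable); 192.168.177.192/28 (11 hosts, 14 usable)


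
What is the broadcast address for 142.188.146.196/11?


Network: 142.160.0.0/11
Host bits = 21
Set all host bits to 1:
Broadcast: 142.191.255.255


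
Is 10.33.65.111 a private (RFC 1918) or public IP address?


RFC 1918 private ranges:
  10.0.0.0/8 (10.0.0.0 - 10.255.255.255)
  172.16.0.0/12 (172.16.0.0 - 172.31.255.255)
  192.168.0.0/16 (192.168.0.0 - 192.168.255.255)
Private (in 10.0.0.0/8)


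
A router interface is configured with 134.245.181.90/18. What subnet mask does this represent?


/18 means 18 network bits, 14 host bits
Binary: 11111111111111111100000000000000
Mask: 255.255.192.0


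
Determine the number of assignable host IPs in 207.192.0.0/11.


Host bits = 32 - 11 = 21
Total addresses = 2^21 = 2097152
Usable = total - 2 (network and broadcast)
Usable hosts: 2097150


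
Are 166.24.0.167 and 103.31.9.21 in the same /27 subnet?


Mask: 255.255.255.224
166.24.0.167 AND mask = 166.24.0.160
103.31.9.21 AND mask = 103.31.9.0
No, different subnets (166.24.0.160 vs 103.31.9.0)


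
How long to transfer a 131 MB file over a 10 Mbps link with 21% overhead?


Effective throughput = 10 * (1 - 21/100) = 7.9 Mbps
File size in Mb = 131 * 8 = 1048 Mb
Time = 1048 / 7.9
Time = 132.6582 seconds


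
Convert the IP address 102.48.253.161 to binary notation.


102 = 01100110
48 = 00110000
253 = 11111101
161 = 10100001
Binary: 01100110.00110000.11111101.10100001


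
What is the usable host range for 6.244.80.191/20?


Network: 6.244.80.0
Broadcast: 6.244.95.255
First usable = network + 1
Last usable = broadcast - 1
Range: 6.244.80.1 to 6.244.95.254


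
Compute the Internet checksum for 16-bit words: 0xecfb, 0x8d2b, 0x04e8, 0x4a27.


Sum all words (with carry folding):
+ 0xecfb = 0xecfb
+ 0x8d2b = 0x7a27
+ 0x04e8 = 0x7f0f
+ 0x4a27 = 0xc936
One's complement: ~0xc936
Checksum = 0x36c9


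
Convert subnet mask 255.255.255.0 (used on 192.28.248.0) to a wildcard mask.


Subnet mask: 255.255.255.0
Wildcard = 255.255.255.255 - subnet mask
255 - 255 = 0
255 - 255 = 0
255 - 255 = 0
255 - 0 = 255
Wildcard: 0.0.0.255


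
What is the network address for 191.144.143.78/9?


IP:   10111111.10010000.10001111.01001110
Mask: 11111111.10000000.00000000.00000000
AND operation:
Net:  10111111.10000000.00000000.00000000
Network: 191.128.0.0/9


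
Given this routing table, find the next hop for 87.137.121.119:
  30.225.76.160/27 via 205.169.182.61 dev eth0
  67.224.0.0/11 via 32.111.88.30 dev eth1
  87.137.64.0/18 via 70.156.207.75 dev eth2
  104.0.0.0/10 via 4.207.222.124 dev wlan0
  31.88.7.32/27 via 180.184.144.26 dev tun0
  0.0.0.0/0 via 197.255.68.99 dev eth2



Longest prefix match for 87.137.121.119:
  /27 30.225.76.160: no
  /11 67.224.0.0: no
  /18 87.137.64.0: MATCH
  /10 104.0.0.0: no
  /27 31.88.7.32: no
  /0 0.0.0.0: MATCH
Selected: next-hop 70.156.207.75 via eth2 (matched /18)


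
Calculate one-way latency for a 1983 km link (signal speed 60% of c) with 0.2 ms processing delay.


Speed = 0.6 * 3e5 km/s = 180000 km/s
Propagation delay = 1983 / 180000 = 0.011 s = 11.0167 ms
Processing delay = 0.2 ms
Total one-way latency = 11.2167 ms


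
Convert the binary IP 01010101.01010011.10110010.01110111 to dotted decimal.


01010101 = 85
01010011 = 83
10110010 = 178
01110111 = 119
IP: 85.83.178.119


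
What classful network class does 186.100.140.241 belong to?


First octet: 186
Binary: 10111010
10xxxxxx -> Class B (128-191)
Class B, default mask 255.255.0.0 (/16)


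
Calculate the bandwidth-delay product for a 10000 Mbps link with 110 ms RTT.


BDP = bandwidth * RTT
= 10000 Mbps * 110 ms
= 10000 * 1e6 * 110 / 1000 bits
= 1100000000 bits
= 137500000 bytes
= 134277.3438 KB
BDP = 1100000000 bits (137500000 bytes)


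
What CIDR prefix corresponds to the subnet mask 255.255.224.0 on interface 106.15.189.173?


Binary: 11111111.11111111.11100000.00000000
Count leading 1s
Prefix: /19


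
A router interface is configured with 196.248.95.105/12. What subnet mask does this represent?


/12 means 12 network bits, 20 host bits
Binary: 11111111111100000000000000000000
Mask: 255.240.0.0


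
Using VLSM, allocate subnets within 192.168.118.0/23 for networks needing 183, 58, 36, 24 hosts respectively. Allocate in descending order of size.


183 hosts -> /24 (254 usable): 192.168.118.0/24
58 hosts -> /26 (62 usable): 192.168.119.0/26
36 hosts -> /26 (62 usable): 192.168.119.64/26
24 hosts -> /27 (30 usable): 192.168.119.128/27
Allocation: 192.168.118.0/24 (183 hosts, 254 usable); 192.168.119.0/26 (58 hosts, 62 usable); 192.168.119.64/26 (36 hosts, 62 usable); 192.168.119.128/27 (24 hosts, 30 usable)


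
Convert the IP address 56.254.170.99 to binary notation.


56 = 00111000
254 = 11111110
170 = 10101010
99 = 01100011
Binary: 00111000.11111110.10101010.01100011


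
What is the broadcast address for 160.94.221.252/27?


Network: 160.94.221.224/27
Host bits = 5
Set all host bits to 1:
Broadcast: 160.94.221.255


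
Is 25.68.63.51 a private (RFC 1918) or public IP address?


RFC 1918 private ranges:
  10.0.0.0/8 (10.0.0.0 - 10.255.255.255)
  172.16.0.0/12 (172.16.0.0 - 172.31.255.255)
  192.168.0.0/16 (192.168.0.0 - 192.168.255.255)
Public (not in any RFC 1918 range)


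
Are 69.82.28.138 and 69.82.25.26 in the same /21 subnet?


Mask: 255.255.248.0
69.82.28.138 AND mask = 69.82.24.0
69.82.25.26 AND mask = 69.82.24.0
Yes, same subnet (69.82.24.0)


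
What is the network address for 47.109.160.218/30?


IP:   00101111.01101101.10100000.11011010
Mask: 11111111.11111111.11111111.11111100
AND operation:
Net:  00101111.01101101.10100000.11011000
Network: 47.109.160.216/30


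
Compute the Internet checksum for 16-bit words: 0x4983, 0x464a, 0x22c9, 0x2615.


Sum all words (with carry folding):
+ 0x4983 = 0x4983
+ 0x464a = 0x8fcd
+ 0x22c9 = 0xb296
+ 0x2615 = 0xd8ab
One's complement: ~0xd8ab
Checksum = 0x2754


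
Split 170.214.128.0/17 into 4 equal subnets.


New prefix = 17 + 2 = 19
Each subnet has 8192 addresses
  170.214.128.0/19
  170.214.160.0/19
  170.214.192.0/19
  170.214.224.0/19
Subnets: 170.214.128.0/19, 170.214.160.0/19, 170.214.192.0/19, 170.214.224.0/19


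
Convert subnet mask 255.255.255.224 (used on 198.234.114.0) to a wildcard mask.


Subnet mask: 255.255.255.224
Wildcard = 255.255.255.255 - subnet mask
255 - 255 = 0
255 - 255 = 0
255 - 255 = 0
255 - 224 = 31
Wildcard: 0.0.0.31


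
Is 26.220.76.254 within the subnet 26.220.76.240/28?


Subnet network: 26.220.76.240
Test IP AND mask: 26.220.76.240
Yes, 26.220.76.254 is in 26.220.76.240/28


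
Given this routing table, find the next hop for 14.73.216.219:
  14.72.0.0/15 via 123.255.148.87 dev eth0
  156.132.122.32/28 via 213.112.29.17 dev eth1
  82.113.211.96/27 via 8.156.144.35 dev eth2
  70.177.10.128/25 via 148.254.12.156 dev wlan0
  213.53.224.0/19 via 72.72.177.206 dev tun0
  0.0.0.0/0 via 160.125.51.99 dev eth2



Longest prefix match for 14.73.216.219:
  /15 14.72.0.0: MATCH
  /28 156.132.122.32: no
  /27 82.113.211.96: no
  /25 70.177.10.128: no
  /19 213.53.224.0: no
  /0 0.0.0.0: MATCH
Selected: next-hop 123.255.148.87 via eth0 (matched /15)


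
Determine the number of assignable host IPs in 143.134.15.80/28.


Host bits = 32 - 28 = 4
Total addresses = 2^4 = 16
Usable = total - 2 (network and broadcast)
Usable hosts: 14


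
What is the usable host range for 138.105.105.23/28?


Network: 138.105.105.16
Broadcast: 138.105.105.31
First usable = network + 1
Last usable = broadcast - 1
Range: 138.105.105.17 to 138.105.105.30


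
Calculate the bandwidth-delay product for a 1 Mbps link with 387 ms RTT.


BDP = bandwidth * RTT
= 1 Mbps * 387 ms
= 1 * 1e6 * 387 / 1000 bits
= 387000 bits
= 48375 bytes
= 47.2412 KB
BDP = 387000 bits (48375 bytes)


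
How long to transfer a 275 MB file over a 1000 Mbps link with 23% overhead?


Effective throughput = 1000 * (1 - 23/100) = 770 Mbps
File size in Mb = 275 * 8 = 2200 Mb
Time = 2200 / 770
Time = 2.8571 seconds


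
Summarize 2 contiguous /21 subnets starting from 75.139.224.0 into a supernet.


Original prefix: /21
Number of subnets: 2 = 2^1
New prefix = 21 - 1 = 20
Supernet: 75.139.224.0/20


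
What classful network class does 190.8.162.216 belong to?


First octet: 190
Binary: 10111110
10xxxxxx -> Class B (128-191)
Class B, default mask 255.255.0.0 (/16)


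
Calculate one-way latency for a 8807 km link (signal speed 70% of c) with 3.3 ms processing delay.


Speed = 0.7 * 3e5 km/s = 210000 km/s
Propagation delay = 8807 / 210000 = 0.0419 s = 41.9381 ms
Processing delay = 3.3 ms
Total one-way latency = 45.2381 ms


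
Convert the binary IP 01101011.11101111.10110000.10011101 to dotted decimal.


01101011 = 107
11101111 = 239
10110000 = 176
10011101 = 157
IP: 107.239.176.157


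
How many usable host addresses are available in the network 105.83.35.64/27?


Host bits = 32 - 27 = 5
Total addresses = 2^5 = 32
Usable = total - 2 (network and broadcast)
Usable hosts: 30


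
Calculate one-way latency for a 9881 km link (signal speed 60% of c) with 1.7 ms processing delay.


Speed = 0.6 * 3e5 km/s = 180000 km/s
Propagation delay = 9881 / 180000 = 0.0549 s = 54.8944 ms
Processing delay = 1.7 ms
Total one-way latency = 56.5944 ms


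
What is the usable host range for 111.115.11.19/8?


Network: 111.0.0.0
Broadcast: 111.255.255.255
First usable = network + 1
Last usable = broadcast - 1
Range: 111.0.0.1 to 111.255.255.254


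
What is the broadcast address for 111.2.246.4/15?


Network: 111.2.0.0/15
Host bits = 17
Set all host bits to 1:
Broadcast: 111.3.255.255


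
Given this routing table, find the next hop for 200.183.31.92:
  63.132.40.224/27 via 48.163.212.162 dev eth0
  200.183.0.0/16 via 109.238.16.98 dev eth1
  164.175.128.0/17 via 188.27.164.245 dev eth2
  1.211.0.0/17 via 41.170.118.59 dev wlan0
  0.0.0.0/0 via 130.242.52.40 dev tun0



Longest prefix match for 200.183.31.92:
  /27 63.132.40.224: no
  /16 200.183.0.0: MATCH
  /17 164.175.128.0: no
  /17 1.211.0.0: no
  /0 0.0.0.0: MATCH
Selected: next-hop 109.238.16.98 via eth1 (matched /16)


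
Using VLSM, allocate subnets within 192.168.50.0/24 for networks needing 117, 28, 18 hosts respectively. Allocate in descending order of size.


117 hosts -> /25 (126 usable): 192.168.50.0/25
28 hosts -> /27 (30 usable): 192.168.50.128/27
18 hosts -> /27 (30 usable): 192.168.50.160/27
Allocation: 192.168.50.0/25 (117 hosts, 126 usable); 192.168.50.128/27 (28 hosts, 30 usable); 192.168.50.160/27 (18 hosts, 30 usable)


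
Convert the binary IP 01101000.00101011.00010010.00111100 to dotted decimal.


01101000 = 104
00101011 = 43
00010010 = 18
00111100 = 60
IP: 104.43.18.60


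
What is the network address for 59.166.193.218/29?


IP:   00111011.10100110.11000001.11011010
Mask: 11111111.11111111.11111111.11111000
AND operation:
Net:  00111011.10100110.11000001.11011000
Network: 59.166.193.216/29


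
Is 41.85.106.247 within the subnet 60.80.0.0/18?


Subnet network: 60.80.0.0
Test IP AND mask: 41.85.64.0
No, 41.85.106.247 is not in 60.80.0.0/18


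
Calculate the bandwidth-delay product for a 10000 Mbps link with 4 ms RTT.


BDP = bandwidth * RTT
= 10000 Mbps * 4 ms
= 10000 * 1e6 * 4 / 1000 bits
= 40000000 bits
= 5000000 bytes
= 4882.8125 KB
BDP = 40000000 bits (5000000 bytes)


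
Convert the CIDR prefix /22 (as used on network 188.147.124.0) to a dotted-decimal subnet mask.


/22 means 22 network bits, 10 host bits
Binary: 11111111111111111111110000000000
Mask: 255.255.252.0


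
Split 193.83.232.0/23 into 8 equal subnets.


New prefix = 23 + 3 = 26
Each subnet has 64 addresses
  193.83.232.0/26
  193.83.232.64/26
  193.83.232.128/26
  193.83.232.192/26
  193.83.233.0/26
  193.83.233.64/26
  193.83.233.128/26
  193.83.233.192/26
Subnets: 193.83.232.0/26, 193.83.232.64/26, 193.83.232.128/26, 193.83.232.192/26, 193.83.233.0/26, 193.83.233.64/26, 193.83.233.128/26, 193.83.233.192/26


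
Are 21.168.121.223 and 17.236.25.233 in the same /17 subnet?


Mask: 255.255.128.0
21.168.121.223 AND mask = 21.168.0.0
17.236.25.233 AND mask = 17.236.0.0
No, different subnets (21.168.0.0 vs 17.236.0.0)


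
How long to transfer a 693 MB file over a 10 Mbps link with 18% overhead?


Effective throughput = 10 * (1 - 18/100) = 8.2 Mbps
File size in Mb = 693 * 8 = 5544 Mb
Time = 5544 / 8.2
Time = 676.0976 seconds


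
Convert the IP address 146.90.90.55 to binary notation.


146 = 10010010
90 = 01011010
90 = 01011010
55 = 00110111
Binary: 10010010.01011010.01011010.00110111


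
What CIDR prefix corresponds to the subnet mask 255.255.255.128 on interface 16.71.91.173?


Binary: 11111111.11111111.11111111.10000000
Count leading 1s
Prefix: /25


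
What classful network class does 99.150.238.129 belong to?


First octet: 99
Binary: 01100011
0xxxxxxx -> Class A (1-126)
Class A, default mask 255.0.0.0 (/8)


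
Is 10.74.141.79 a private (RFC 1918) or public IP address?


RFC 1918 private ranges:
  10.0.0.0/8 (10.0.0.0 - 10.255.255.255)
  172.16.0.0/12 (172.16.0.0 - 172.31.255.255)
  192.168.0.0/16 (192.168.0.0 - 192.168.255.255)
Private (in 10.0.0.0/8)


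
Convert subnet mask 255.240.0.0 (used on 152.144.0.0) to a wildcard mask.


Subnet mask: 255.240.0.0
Wildcard = 255.255.255.255 - subnet mask
255 - 255 = 0
255 - 240 = 15
255 - 0 = 255
255 - 0 = 255
Wildcard: 0.15.255.255


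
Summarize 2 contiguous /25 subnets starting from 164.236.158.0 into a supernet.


Original prefix: /25
Number of subnets: 2 = 2^1
New prefix = 25 - 1 = 24
Supernet: 164.236.158.0/24


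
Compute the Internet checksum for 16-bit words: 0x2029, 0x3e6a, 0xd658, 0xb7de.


Sum all words (with carry folding):
+ 0x2029 = 0x2029
+ 0x3e6a = 0x5e93
+ 0xd658 = 0x34ec
+ 0xb7de = 0xecca
One's complement: ~0xecca
Checksum = 0x1335


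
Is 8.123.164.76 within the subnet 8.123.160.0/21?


Subnet network: 8.123.160.0
Test IP AND mask: 8.123.160.0
Yes, 8.123.164.76 is in 8.123.160.0/21


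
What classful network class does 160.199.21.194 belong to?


First octet: 160
Binary: 10100000
10xxxxxx -> Class B (128-191)
Class B, default mask 255.255.0.0 (/16)


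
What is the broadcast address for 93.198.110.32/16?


Network: 93.198.0.0/16
Host bits = 16
Set all host bits to 1:
Broadcast: 93.198.255.255


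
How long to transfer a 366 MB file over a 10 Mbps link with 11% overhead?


Effective throughput = 10 * (1 - 11/100) = 8.9 Mbps
File size in Mb = 366 * 8 = 2928 Mb
Time = 2928 / 8.9
Time = 328.9888 seconds


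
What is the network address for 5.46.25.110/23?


IP:   00000101.00101110.00011001.01101110
Mask: 11111111.11111111.11111110.00000000
AND operation:
Net:  00000101.00101110.00011000.00000000
Network: 5.46.24.0/23


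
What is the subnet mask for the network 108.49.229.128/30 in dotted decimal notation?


/30 means 30 network bits, 2 host bits
Binary: 11111111111111111111111111111100
Mask: 255.255.255.252


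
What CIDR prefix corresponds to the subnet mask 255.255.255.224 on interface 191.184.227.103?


Binary: 11111111.11111111.11111111.11100000
Count leading 1s
Prefix: /27


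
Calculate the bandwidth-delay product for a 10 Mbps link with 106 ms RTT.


BDP = bandwidth * RTT
= 10 Mbps * 106 ms
= 10 * 1e6 * 106 / 1000 bits
= 1060000 bits
= 132500 bytes
= 129.3945 KB
BDP = 1060000 bits (132500 bytes)


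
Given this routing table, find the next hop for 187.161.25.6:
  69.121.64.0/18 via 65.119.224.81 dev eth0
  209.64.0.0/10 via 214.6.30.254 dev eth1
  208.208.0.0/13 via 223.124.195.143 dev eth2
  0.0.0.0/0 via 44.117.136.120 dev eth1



Longest prefix match for 187.161.25.6:
  /18 69.121.64.0: no
  /10 209.64.0.0: no
  /13 208.208.0.0: no
  /0 0.0.0.0: MATCH
Selected: next-hop 44.117.136.120 via eth1 (matched /0)


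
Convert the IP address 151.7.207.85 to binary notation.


151 = 10010111
7 = 00000111
207 = 11001111
85 = 01010101
Binary: 10010111.00000111.11001111.01010101


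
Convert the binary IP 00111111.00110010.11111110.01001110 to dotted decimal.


00111111 = 63
00110010 = 50
11111110 = 254
01001110 = 78
IP: 63.50.254.78


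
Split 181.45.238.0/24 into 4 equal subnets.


New prefix = 24 + 2 = 26
Each subnet has 64 addresses
  181.45.238.0/26
  181.45.238.64/26
  181.45.238.128/26
  181.45.238.192/26
Subnets: 181.45.238.0/26, 181.45.238.64/26, 181.45.238.128/26, 181.45.238.192/26


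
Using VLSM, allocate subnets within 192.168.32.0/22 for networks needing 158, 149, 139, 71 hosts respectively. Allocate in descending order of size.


158 hosts -> /24 (254 usable): 192.168.32.0/24
149 hosts -> /24 (254 usable): 192.168.33.0/24
139 hosts -> /24 (254 usable): 192.168.34.0/24
71 hosts -> /25 (126 usable): 192.168.35.0/25
Allocation: 192.168.32.0/24 (158 hosts, 254 usable); 192.168.33.0/24 (149 hosts, 254 usable); 192.168.34.0/24 (139 hosts, 254 usable); 192.168.35.0/25 (71 hosts, 126 usable)


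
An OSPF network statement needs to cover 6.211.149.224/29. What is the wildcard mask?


Subnet mask: 255.255.255.248
Wildcard = 255.255.255.255 - subnet mask
255 - 255 = 0
255 - 255 = 0
255 - 255 = 0
255 - 248 = 7
Wildcard: 0.0.0.7


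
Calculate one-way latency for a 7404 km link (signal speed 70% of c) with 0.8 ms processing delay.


Speed = 0.7 * 3e5 km/s = 210000 km/s
Propagation delay = 7404 / 210000 = 0.0353 s = 35.2571 ms
Processing delay = 0.8 ms
Total one-way latency = 36.0571 ms


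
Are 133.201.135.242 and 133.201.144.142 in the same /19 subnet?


Mask: 255.255.224.0
133.201.135.242 AND mask = 133.201.128.0
133.201.144.142 AND mask = 133.201.128.0
Yes, same subnet (133.201.128.0)


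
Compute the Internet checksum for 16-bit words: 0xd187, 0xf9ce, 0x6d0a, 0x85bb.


Sum all words (with carry folding):
+ 0xd187 = 0xd187
+ 0xf9ce = 0xcb56
+ 0x6d0a = 0x3861
+ 0x85bb = 0xbe1c
One's complement: ~0xbe1c
Checksum = 0x41e3


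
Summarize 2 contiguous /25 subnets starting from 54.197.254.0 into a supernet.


Original prefix: /25
Number of subnets: 2 = 2^1
New prefix = 25 - 1 = 24
Supernet: 54.197.254.0/24


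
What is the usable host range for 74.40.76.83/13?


Network: 74.40.0.0
Broadcast: 74.47.255.255
First usable = network + 1
Last usable = broadcast - 1
Range: 74.40.0.1 to 74.47.255.254


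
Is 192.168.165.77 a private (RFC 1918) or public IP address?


RFC 1918 private ranges:
  10.0.0.0/8 (10.0.0.0 - 10.255.255.255)
  172.16.0.0/12 (172.16.0.0 - 172.31.255.255)
  192.168.0.0/16 (192.168.0.0 - 192.168.255.255)
Private (in 192.168.0.0/16)


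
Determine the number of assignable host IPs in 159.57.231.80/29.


Host bits = 32 - 29 = 3
Total addresses = 2^3 = 8
Usable = total - 2 (network and broadcast)
Usable hosts: 6


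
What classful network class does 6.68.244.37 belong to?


First octet: 6
Binary: 00000110
0xxxxxxx -> Class A (1-126)
Class A, default mask 255.0.0.0 (/8)


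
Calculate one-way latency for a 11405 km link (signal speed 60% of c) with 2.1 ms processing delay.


Speed = 0.6 * 3e5 km/s = 180000 km/s
Propagation delay = 11405 / 180000 = 0.0634 s = 63.3611 ms
Processing delay = 2.1 ms
Total one-way latency = 65.4611 ms


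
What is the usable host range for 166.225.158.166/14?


Network: 166.224.0.0
Broadcast: 166.227.255.255
First usable = network + 1
Last usable = broadcast - 1
Range: 166.224.0.1 to 166.227.255.254


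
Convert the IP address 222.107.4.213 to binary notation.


222 = 11011110
107 = 01101011
4 = 00000100
213 = 11010101
Binary: 11011110.01101011.00000100.11010101


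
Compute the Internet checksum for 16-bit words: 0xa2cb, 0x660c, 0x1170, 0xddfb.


Sum all words (with carry folding):
+ 0xa2cb = 0xa2cb
+ 0x660c = 0x08d8
+ 0x1170 = 0x1a48
+ 0xddfb = 0xf843
One's complement: ~0xf843
Checksum = 0x07bc


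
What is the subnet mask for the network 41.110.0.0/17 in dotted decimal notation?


/17 means 17 network bits, 15 host bits
Binary: 11111111111111111000000000000000
Mask: 255.255.128.0


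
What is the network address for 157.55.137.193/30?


IP:   10011101.00110111.10001001.11000001
Mask: 11111111.11111111.11111111.11111100
AND operation:
Net:  10011101.00110111.10001001.11000000
Network: 157.55.137.192/30


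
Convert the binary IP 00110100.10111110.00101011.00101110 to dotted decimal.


00110100 = 52
10111110 = 190
00101011 = 43
00101110 = 46
IP: 52.190.43.46


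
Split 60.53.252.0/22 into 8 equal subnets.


New prefix = 22 + 3 = 25
Each subnet has 128 addresses
  60.53.252.0/25
  60.53.252.128/25
  60.53.253.0/25
  60.53.253.128/25
  60.53.254.0/25
  60.53.254.128/25
  60.53.255.0/25
  60.53.255.128/25
Subnets: 60.53.252.0/25, 60.53.252.128/25, 60.53.253.0/25, 60.53.253.128/25, 60.53.254.0/25, 60.53.254.128/25, 60.53.255.0/25, 60.53.255.128/25


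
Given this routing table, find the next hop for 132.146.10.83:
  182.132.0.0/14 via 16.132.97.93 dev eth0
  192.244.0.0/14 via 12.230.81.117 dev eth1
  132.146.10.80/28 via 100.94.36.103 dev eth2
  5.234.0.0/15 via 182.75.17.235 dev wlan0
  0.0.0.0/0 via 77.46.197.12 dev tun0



Longest prefix match for 132.146.10.83:
  /14 182.132.0.0: no
  /14 192.244.0.0: no
  /28 132.146.10.80: MATCH
  /15 5.234.0.0: no
  /0 0.0.0.0: MATCH
Selected: next-hop 100.94.36.103 via eth2 (matched /28)


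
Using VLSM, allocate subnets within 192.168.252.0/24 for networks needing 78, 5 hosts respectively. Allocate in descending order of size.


78 hosts -> /25 (126 usable): 192.168.252.0/25
5 hosts -> /29 (6 usable): 192.168.252.128/29
Allocation: 192.168.252.0/25 (78 hosts, 126 usable); 192.168.252.128/29 (5 hosts, 6 usable)


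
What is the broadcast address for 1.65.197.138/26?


Network: 1.65.197.128/26
Host bits = 6
Set all host bits to 1:
Broadcast: 1.65.197.191


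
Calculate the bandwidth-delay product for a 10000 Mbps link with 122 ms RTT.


BDP = bandwidth * RTT
= 10000 Mbps * 122 ms
= 10000 * 1e6 * 122 / 1000 bits
= 1220000000 bits
= 152500000 bytes
= 148925.7812 KB
BDP = 1220000000 bits (152500000 bytes)


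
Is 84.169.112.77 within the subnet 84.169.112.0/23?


Subnet network: 84.169.112.0
Test IP AND mask: 84.169.112.0
Yes, 84.169.112.77 is in 84.169.112.0/23


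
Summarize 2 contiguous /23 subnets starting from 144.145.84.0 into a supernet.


Original prefix: /23
Number of subnets: 2 = 2^1
New prefix = 23 - 1 = 22
Supernet: 144.145.84.0/22


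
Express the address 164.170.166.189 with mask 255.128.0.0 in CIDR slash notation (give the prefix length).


Binary: 11111111.10000000.00000000.00000000
Count leading 1s
Prefix: /9


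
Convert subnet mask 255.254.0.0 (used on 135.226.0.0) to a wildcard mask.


Subnet mask: 255.254.0.0
Wildcard = 255.255.255.255 - subnet mask
255 - 255 = 0
255 - 254 = 1
255 - 0 = 255
255 - 0 = 255
Wildcard: 0.1.255.255


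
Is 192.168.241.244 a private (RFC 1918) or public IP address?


RFC 1918 private ranges:
  10.0.0.0/8 (10.0.0.0 - 10.255.255.255)
  172.16.0.0/12 (172.16.0.0 - 172.31.255.255)
  192.168.0.0/16 (192.168.0.0 - 192.168.255.255)
Private (in 192.168.0.0/16)


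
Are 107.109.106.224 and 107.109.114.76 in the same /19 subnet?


Mask: 255.255.224.0
107.109.106.224 AND mask = 107.109.96.0
107.109.114.76 AND mask = 107.109.96.0
Yes, same subnet (107.109.96.0)


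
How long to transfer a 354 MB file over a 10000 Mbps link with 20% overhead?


Effective throughput = 10000 * (1 - 20/100) = 8000 Mbps
File size in Mb = 354 * 8 = 2832 Mb
Time = 2832 / 8000
Time = 0.354 seconds


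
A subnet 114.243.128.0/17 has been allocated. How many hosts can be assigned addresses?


Host bits = 32 - 17 = 15
Total addresses = 2^15 = 32768
Usable = total - 2 (network and broadcast)
Usable hosts: 32766


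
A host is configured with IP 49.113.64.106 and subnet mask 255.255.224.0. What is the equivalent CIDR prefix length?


Binary: 11111111.11111111.11100000.00000000
Count leading 1s
Prefix: /19


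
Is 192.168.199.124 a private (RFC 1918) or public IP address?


RFC 1918 private ranges:
  10.0.0.0/8 (10.0.0.0 - 10.255.255.255)
  172.16.0.0/12 (172.16.0.0 - 172.31.255.255)
  192.168.0.0/16 (192.168.0.0 - 192.168.255.255)
Private (in 192.168.0.0/16)


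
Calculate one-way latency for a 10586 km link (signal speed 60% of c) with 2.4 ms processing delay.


Speed = 0.6 * 3e5 km/s = 180000 km/s
Propagation delay = 10586 / 180000 = 0.0588 s = 58.8111 ms
Processing delay = 2.4 ms
Total one-way latency = 61.2111 ms


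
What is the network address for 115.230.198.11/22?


IP:   01110011.11100110.11000110.00001011
Mask: 11111111.11111111.11111100.00000000
AND operation:
Net:  01110011.11100110.11000100.00000000
Network: 115.230.196.0/22


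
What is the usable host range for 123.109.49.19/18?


Network: 123.109.0.0
Broadcast: 123.109.63.255
First usable = network + 1
Last usable = broadcast - 1
Range: 123.109.0.1 to 123.109.63.254


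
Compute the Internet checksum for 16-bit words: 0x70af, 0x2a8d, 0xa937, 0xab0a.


Sum all words (with carry folding):
+ 0x70af = 0x70af
+ 0x2a8d = 0x9b3c
+ 0xa937 = 0x4474
+ 0xab0a = 0xef7e
One's complement: ~0xef7e
Checksum = 0x1081


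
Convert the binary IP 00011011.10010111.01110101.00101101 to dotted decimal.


00011011 = 27
10010111 = 151
01110101 = 117
00101101 = 45
IP: 27.151.117.45


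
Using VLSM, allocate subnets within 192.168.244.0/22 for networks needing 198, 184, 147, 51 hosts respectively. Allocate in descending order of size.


198 hosts -> /24 (254 usable): 192.168.244.0/24
184 hosts -> /24 (254 usable): 192.168.245.0/24
147 hosts -> /24 (254 usable): 192.168.246.0/24
51 hosts -> /26 (62 usable): 192.168.247.0/26
Allocation: 192.168.244.0/24 (198 hosts, 254 usable); 192.168.245.0/24 (184 hosts, 254 usable); 192.168.246.0/24 (147 hosts, 254 usable); 192.168.247.0/26 (51 hosts, 62 usable)


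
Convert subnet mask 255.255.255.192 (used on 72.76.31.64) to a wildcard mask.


Subnet mask: 255.255.255.192
Wildcard = 255.255.255.255 - subnet mask
255 - 255 = 0
255 - 255 = 0
255 - 255 = 0
255 - 192 = 63
Wildcard: 0.0.0.63


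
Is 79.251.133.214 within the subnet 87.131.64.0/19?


Subnet network: 87.131.64.0
Test IP AND mask: 79.251.128.0
No, 79.251.133.214 is not in 87.131.64.0/19


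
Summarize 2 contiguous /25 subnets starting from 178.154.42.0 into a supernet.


Original prefix: /25
Number of subnets: 2 = 2^1
New prefix = 25 - 1 = 24
Supernet: 178.154.42.0/24


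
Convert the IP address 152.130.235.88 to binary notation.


152 = 10011000
130 = 10000010
235 = 11101011
88 = 01011000
Binary: 10011000.10000010.11101011.01011000


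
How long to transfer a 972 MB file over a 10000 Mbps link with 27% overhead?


Effective throughput = 10000 * (1 - 27/100) = 7300 Mbps
File size in Mb = 972 * 8 = 7776 Mb
Time = 7776 / 7300
Time = 1.0652 seconds


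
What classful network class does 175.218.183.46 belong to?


First octet: 175
Binary: 10101111
10xxxxxx -> Class B (128-191)
Class B, default mask 255.255.0.0 (/16)


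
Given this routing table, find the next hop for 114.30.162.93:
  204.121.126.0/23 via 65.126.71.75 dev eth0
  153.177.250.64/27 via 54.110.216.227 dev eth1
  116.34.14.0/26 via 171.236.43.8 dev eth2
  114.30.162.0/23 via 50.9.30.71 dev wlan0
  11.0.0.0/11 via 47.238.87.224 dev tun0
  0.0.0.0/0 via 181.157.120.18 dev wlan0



Longest prefix match for 114.30.162.93:
  /23 204.121.126.0: no
  /27 153.177.250.64: no
  /26 116.34.14.0: no
  /23 114.30.162.0: MATCH
  /11 11.0.0.0: no
  /0 0.0.0.0: MATCH
Selected: next-hop 50.9.30.71 via wlan0 (matched /23)


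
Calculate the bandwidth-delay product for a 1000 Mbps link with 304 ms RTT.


BDP = bandwidth * RTT
= 1000 Mbps * 304 ms
= 1000 * 1e6 * 304 / 1000 bits
= 304000000 bits
= 38000000 bytes
= 37109.375 KB
BDP = 304000000 bits (38000000 bytes)


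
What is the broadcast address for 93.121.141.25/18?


Network: 93.121.128.0/18
Host bits = 14
Set all host bits to 1:
Broadcast: 93.121.191.255


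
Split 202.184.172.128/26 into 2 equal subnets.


New prefix = 26 + 1 = 27
Each subnet has 32 addresses
  202.184.172.128/27
  202.184.172.160/27
Subnets: 202.184.172.128/27, 202.184.172.160/27


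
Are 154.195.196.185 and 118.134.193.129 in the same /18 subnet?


Mask: 255.255.192.0
154.195.196.185 AND mask = 154.195.192.0
118.134.193.129 AND mask = 118.134.192.0
No, different subnets (154.195.192.0 vs 118.134.192.0)


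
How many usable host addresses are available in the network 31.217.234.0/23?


Host bits = 32 - 23 = 9
Total addresses = 2^9 = 512
Usable = total - 2 (network and broadcast)
Usable hosts: 510


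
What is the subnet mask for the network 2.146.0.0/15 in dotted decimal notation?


/15 means 15 network bits, 17 host bits
Binary: 11111111111111100000000000000000
Mask: 255.254.0.0


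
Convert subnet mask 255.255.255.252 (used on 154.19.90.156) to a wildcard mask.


Subnet mask: 255.255.255.252
Wildcard = 255.255.255.255 - subnet mask
255 - 255 = 0
255 - 255 = 0
255 - 255 = 0
255 - 252 = 3
Wildcard: 0.0.0.3


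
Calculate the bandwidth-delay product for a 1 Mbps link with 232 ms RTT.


BDP = bandwidth * RTT
= 1 Mbps * 232 ms
= 1 * 1e6 * 232 / 1000 bits
= 232000 bits
= 29000 bytes
= 28.3203 KB
BDP = 232000 bits (29000 bytes)


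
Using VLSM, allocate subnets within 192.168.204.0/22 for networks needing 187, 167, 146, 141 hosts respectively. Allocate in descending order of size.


187 hosts -> /24 (254 usable): 192.168.204.0/24
167 hosts -> /24 (254 usable): 192.168.205.0/24
146 hosts -> /24 (254 usable): 192.168.206.0/24
141 hosts -> /24 (254 usable): 192.168.207.0/24
Allocation: 192.168.204.0/24 (187 hosts, 254 usable); 192.168.205.0/24 (167 hosts, 254 usable); 192.168.206.0/24 (146 hosts, 254 usable); 192.168.207.0/24 (141 hosts, 254 usable)


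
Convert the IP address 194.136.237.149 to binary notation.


194 = 11000010
136 = 10001000
237 = 11101101
149 = 10010101
Binary: 11000010.10001000.11101101.10010101


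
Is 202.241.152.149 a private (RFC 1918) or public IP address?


RFC 1918 private ranges:
  10.0.0.0/8 (10.0.0.0 - 10.255.255.255)
  172.16.0.0/12 (172.16.0.0 - 172.31.255.255)
  192.168.0.0/16 (192.168.0.0 - 192.168.255.255)
Public (not in any RFC 1918 range)


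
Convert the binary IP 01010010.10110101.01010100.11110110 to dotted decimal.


01010010 = 82
10110101 = 181
01010100 = 84
11110110 = 246
IP: 82.181.84.246


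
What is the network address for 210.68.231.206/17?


IP:   11010010.01000100.11100111.11001110
Mask: 11111111.11111111.10000000.00000000
AND operation:
Net:  11010010.01000100.10000000.00000000
Network: 210.68.128.0/17


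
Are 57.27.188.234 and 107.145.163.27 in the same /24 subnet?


Mask: 255.255.255.0
57.27.188.234 AND mask = 57.27.188.0
107.145.163.27 AND mask = 107.145.163.0
No, different subnets (57.27.188.0 vs 107.145.163.0)


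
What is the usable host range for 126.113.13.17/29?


Network: 126.113.13.16
Broadcast: 126.113.13.23
First usable = network + 1
Last usable = broadcast - 1
Range: 126.113.13.17 to 126.113.13.22


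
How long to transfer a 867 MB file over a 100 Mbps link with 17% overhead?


Effective throughput = 100 * (1 - 17/100) = 83 Mbps
File size in Mb = 867 * 8 = 6936 Mb
Time = 6936 / 83
Time = 83.5663 seconds


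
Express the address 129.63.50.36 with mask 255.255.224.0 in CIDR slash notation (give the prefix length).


Binary: 11111111.11111111.11100000.00000000
Count leading 1s
Prefix: /19


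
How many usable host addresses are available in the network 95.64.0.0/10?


Host bits = 32 - 10 = 22
Total addresses = 2^22 = 4194304
Usable = total - 2 (network and broadcast)
Usable hosts: 4194302


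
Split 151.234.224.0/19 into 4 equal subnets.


New prefix = 19 + 2 = 21
Each subnet has 2048 addresses
  151.234.224.0/21
  151.234.232.0/21
  151.234.240.0/21
  151.234.248.0/21
Subnets: 151.234.224.0/21, 151.234.232.0/21, 151.234.240.0/21, 151.234.248.0/21


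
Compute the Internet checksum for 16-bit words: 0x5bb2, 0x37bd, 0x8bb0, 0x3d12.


Sum all words (with carry folding):
+ 0x5bb2 = 0x5bb2
+ 0x37bd = 0x936f
+ 0x8bb0 = 0x1f20
+ 0x3d12 = 0x5c32
One's complement: ~0x5c32
Checksum = 0xa3cd


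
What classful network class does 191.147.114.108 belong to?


First octet: 191
Binary: 10111111
10xxxxxx -> Class B (128-191)
Class B, default mask 255.255.0.0 (/16)


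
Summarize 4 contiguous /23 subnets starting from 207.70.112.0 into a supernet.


Original prefix: /23
Number of subnets: 4 = 2^2
New prefix = 23 - 2 = 21
Supernet: 207.70.112.0/21


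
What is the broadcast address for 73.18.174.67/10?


Network: 73.0.0.0/10
Host bits = 22
Set all host bits to 1:
Broadcast: 73.63.255.255


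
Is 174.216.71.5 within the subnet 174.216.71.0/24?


Subnet network: 174.216.71.0
Test IP AND mask: 174.216.71.0
Yes, 174.216.71.5 is in 174.216.71.0/24


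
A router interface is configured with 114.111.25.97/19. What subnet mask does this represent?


/19 means 19 network bits, 13 host bits
Binary: 11111111111111111110000000000000
Mask: 255.255.224.0


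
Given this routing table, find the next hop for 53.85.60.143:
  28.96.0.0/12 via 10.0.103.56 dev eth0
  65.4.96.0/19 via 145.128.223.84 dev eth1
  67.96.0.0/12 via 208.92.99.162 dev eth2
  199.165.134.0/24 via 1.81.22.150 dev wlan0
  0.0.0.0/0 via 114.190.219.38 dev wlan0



Longest prefix match for 53.85.60.143:
  /12 28.96.0.0: no
  /19 65.4.96.0: no
  /12 67.96.0.0: no
  /24 199.165.134.0: no
  /0 0.0.0.0: MATCH
Selected: next-hop 114.190.219.38 via wlan0 (matched /0)


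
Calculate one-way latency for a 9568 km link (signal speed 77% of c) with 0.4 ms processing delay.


Speed = 0.77 * 3e5 km/s = 231000 km/s
Propagation delay = 9568 / 231000 = 0.0414 s = 41.4199 ms
Processing delay = 0.4 ms
Total one-way latency = 41.8199 ms


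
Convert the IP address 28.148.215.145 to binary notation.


28 = 00011100
148 = 10010100
215 = 11010111
145 = 10010001
Binary: 00011100.10010100.11010111.10010001


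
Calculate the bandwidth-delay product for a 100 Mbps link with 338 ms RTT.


BDP = bandwidth * RTT
= 100 Mbps * 338 ms
= 100 * 1e6 * 338 / 1000 bits
= 33800000 bits
= 4225000 bytes
= 4125.9766 KB
BDP = 33800000 bits (4225000 bytes)


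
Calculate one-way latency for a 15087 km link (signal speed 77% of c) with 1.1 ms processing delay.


Speed = 0.77 * 3e5 km/s = 231000 km/s
Propagation delay = 15087 / 231000 = 0.0653 s = 65.3117 ms
Processing delay = 1.1 ms
Total one-way latency = 66.4117 ms


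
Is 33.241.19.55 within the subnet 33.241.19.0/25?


Subnet network: 33.241.19.0
Test IP AND mask: 33.241.19.0
Yes, 33.241.19.55 is in 33.241.19.0/25


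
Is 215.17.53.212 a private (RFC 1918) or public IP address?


RFC 1918 private ranges:
  10.0.0.0/8 (10.0.0.0 - 10.255.255.255)
  172.16.0.0/12 (172.16.0.0 - 172.31.255.255)
  192.168.0.0/16 (192.168.0.0 - 192.168.255.255)
Public (not in any RFC 1918 range)
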